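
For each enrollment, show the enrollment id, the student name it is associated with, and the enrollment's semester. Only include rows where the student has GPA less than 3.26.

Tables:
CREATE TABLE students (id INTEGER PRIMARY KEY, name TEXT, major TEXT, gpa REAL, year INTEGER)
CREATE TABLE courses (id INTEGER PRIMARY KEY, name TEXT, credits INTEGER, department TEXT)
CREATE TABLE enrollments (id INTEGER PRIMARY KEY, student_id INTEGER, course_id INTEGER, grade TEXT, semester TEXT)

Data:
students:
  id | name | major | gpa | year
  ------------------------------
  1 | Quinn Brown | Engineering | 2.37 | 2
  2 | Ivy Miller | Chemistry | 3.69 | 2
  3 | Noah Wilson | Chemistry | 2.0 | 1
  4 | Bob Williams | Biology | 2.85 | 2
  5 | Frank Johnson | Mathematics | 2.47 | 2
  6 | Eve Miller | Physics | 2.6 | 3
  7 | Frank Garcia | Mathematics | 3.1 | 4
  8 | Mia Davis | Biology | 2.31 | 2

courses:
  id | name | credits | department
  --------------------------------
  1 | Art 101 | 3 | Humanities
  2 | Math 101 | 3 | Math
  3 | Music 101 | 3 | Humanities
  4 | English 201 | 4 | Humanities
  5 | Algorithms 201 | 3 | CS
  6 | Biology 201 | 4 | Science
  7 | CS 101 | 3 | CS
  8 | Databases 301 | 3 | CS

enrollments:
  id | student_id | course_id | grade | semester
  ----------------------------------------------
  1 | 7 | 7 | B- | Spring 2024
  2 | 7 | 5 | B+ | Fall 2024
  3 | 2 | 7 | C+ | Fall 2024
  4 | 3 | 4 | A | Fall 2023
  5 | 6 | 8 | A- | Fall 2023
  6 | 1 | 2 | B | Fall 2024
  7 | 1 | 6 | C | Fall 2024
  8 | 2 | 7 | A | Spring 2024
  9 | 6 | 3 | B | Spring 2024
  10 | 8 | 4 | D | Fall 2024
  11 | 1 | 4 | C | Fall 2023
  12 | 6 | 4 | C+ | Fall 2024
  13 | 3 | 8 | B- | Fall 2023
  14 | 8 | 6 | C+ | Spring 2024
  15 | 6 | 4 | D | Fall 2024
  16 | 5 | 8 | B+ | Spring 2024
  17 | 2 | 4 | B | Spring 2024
SELECT c.id, p.name AS student, c.semester FROM enrollments c JOIN students p ON c.student_id = p.id WHERE p.gpa < 3.26

Execution result:
id | student | semester
1 | Frank Garcia | Spring 2024
2 | Frank Garcia | Fall 2024
4 | Noah Wilson | Fall 2023
5 | Eve Miller | Fall 2023
6 | Quinn Brown | Fall 2024
7 | Quinn Brown | Fall 2024
9 | Eve Miller | Spring 2024
10 | Mia Davis | Fall 2024
11 | Quinn Brown | Fall 2023
12 | Eve Miller | Fall 2024
13 | Noah Wilson | Fall 2023
14 | Mia Davis | Spring 2024
15 | Eve Miller | Fall 2024
16 | Frank Johnson | Spring 2024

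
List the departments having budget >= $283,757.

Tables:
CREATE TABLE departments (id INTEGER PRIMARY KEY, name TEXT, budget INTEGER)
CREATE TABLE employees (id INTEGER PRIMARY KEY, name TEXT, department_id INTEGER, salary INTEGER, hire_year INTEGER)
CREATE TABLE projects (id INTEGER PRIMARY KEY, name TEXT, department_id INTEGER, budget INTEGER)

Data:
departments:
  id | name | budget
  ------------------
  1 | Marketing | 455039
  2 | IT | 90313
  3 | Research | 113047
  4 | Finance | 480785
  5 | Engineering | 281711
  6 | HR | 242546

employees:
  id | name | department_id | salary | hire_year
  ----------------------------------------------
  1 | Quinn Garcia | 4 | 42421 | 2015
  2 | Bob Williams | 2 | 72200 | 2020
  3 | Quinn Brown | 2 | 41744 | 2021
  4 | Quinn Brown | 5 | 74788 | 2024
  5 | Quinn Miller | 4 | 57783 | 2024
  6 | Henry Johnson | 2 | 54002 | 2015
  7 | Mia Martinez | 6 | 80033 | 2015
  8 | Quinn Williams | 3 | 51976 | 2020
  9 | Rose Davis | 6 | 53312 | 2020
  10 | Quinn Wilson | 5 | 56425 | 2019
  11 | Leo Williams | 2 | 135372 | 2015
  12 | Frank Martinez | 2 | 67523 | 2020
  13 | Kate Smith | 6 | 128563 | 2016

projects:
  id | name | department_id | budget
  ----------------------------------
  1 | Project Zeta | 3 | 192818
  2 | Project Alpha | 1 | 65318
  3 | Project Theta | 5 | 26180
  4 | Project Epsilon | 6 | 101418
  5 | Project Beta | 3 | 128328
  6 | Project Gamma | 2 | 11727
SELECT name, budget FROM departments WHERE budget >= 283757

Execution result:
name | budget
Marketing | 455039
Finance | 480785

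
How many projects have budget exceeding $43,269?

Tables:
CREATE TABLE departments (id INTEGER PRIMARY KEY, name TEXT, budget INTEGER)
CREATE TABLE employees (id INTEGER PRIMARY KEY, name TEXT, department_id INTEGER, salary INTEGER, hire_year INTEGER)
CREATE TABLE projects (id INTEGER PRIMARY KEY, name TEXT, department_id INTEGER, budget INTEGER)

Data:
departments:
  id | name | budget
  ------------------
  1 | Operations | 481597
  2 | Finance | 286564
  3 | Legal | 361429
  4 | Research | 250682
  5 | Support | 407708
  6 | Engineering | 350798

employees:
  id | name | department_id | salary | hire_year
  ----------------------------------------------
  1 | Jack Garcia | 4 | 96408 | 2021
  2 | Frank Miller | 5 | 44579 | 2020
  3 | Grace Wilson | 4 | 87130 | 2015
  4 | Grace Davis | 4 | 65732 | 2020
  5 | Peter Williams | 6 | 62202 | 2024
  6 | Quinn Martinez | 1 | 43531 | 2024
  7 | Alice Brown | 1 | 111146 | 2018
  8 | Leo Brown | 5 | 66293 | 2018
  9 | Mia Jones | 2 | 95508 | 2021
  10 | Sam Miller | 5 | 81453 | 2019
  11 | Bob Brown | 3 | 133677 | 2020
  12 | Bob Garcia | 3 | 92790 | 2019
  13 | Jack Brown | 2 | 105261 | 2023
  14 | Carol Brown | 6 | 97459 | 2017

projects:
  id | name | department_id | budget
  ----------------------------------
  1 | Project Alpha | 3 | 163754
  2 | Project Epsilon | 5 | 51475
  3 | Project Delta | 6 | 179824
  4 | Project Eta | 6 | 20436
SELECT COUNT(*) FROM projects WHERE budget > 43269

Execution result:
3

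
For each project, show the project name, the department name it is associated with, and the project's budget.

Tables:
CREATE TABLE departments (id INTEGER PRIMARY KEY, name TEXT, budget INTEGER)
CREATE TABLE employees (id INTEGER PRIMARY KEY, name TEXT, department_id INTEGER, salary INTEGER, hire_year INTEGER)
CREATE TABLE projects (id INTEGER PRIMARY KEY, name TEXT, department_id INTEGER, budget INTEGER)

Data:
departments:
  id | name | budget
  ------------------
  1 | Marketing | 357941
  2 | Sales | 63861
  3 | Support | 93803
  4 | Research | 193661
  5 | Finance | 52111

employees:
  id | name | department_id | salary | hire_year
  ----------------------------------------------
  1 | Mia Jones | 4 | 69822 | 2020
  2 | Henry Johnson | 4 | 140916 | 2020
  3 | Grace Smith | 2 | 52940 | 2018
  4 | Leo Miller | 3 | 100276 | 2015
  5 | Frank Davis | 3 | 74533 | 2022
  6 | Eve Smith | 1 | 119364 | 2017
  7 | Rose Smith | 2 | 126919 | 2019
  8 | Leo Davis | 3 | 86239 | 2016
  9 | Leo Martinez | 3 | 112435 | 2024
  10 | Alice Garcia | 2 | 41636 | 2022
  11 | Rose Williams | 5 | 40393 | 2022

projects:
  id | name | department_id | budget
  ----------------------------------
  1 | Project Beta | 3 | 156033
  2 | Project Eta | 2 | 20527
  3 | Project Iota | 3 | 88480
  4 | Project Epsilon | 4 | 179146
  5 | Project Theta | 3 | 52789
SELECT c.name, p.name AS department, c.budget FROM projects c JOIN departments p ON c.department_id = p.id

Execution result:
name | department | budget
Project Beta | Support | 156033
Project Eta | Sales | 20527
Project Iota | Support | 88480
Project Epsilon | Research | 179146
Project Theta | Support | 52789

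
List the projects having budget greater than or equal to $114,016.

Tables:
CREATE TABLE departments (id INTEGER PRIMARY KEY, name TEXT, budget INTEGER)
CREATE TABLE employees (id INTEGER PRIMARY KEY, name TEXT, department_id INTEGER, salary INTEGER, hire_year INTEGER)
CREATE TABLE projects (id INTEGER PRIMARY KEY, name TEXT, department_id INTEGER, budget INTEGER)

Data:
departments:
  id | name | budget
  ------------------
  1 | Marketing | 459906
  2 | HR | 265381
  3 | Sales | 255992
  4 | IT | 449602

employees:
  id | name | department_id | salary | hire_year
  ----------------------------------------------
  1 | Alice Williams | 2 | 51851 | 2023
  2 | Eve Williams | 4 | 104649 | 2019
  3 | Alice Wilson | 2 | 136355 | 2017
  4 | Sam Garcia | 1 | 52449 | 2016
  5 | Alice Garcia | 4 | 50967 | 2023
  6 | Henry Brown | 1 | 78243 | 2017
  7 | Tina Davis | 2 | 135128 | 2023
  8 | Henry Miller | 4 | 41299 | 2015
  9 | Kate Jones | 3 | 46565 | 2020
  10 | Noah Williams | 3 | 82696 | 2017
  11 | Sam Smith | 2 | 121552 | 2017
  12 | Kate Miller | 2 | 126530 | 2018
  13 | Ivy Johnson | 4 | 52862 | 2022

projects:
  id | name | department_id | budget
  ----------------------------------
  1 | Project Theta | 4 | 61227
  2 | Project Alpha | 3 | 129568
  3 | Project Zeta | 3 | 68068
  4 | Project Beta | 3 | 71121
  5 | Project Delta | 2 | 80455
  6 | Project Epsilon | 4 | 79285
SELECT name, budget FROM projects WHERE budget >= 114016

Execution result:
name | budget
Project Alpha | 129568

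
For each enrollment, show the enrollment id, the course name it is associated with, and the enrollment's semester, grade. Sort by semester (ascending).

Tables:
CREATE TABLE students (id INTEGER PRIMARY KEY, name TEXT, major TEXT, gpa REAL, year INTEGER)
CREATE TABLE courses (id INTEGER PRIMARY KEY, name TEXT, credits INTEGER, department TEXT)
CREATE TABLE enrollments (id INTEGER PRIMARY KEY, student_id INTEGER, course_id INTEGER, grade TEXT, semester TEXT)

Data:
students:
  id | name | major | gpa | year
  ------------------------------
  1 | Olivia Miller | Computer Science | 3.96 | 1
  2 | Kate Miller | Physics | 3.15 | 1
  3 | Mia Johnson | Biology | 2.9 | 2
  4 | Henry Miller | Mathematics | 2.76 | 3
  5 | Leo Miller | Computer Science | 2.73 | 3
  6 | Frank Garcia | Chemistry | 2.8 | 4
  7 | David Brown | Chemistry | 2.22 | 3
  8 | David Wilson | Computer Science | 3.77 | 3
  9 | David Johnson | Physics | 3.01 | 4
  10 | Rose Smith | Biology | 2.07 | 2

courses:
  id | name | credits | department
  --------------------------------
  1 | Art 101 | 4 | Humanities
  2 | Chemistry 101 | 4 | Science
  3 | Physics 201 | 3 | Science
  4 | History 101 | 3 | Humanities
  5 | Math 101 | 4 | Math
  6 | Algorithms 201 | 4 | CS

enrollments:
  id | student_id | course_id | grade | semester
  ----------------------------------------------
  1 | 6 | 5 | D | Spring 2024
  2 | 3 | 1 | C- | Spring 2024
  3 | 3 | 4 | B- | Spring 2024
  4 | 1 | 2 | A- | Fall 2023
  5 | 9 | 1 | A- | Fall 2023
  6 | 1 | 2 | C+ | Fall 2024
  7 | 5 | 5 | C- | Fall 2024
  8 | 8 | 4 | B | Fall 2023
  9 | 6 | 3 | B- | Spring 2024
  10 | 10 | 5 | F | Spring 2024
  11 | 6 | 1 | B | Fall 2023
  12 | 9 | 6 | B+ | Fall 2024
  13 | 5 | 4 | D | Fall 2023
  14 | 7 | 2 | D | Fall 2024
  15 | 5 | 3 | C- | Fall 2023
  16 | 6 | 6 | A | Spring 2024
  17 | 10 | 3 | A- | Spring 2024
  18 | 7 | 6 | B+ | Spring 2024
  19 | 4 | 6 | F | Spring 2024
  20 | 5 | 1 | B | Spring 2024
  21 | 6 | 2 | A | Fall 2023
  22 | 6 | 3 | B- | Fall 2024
SELECT c.id, p.name AS course, c.semester, c.grade FROM enrollments c JOIN courses p ON c.course_id = p.id ORDER BY c.semester ASC

Execution result:
id | course | semester | grade
4 | Chemistry 101 | Fall 2023 | A-
5 | Art 101 | Fall 2023 | A-
8 | History 101 | Fall 2023 | B
11 | Art 101 | Fall 2023 | B
13 | History 101 | Fall 2023 | D
15 | Physics 201 | Fall 2023 | C-
21 | Chemistry 101 | Fall 2023 | A
6 | Chemistry 101 | Fall 2024 | C+
7 | Math 101 | Fall 2024 | C-
12 | Algorithms 201 | Fall 2024 | B+
14 | Chemistry 101 | Fall 2024 | D
22 | Physics 201 | Fall 2024 | B-
1 | Math 101 | Spring 2024 | D
2 | Art 101 | Spring 2024 | C-
3 | History 101 | Spring 2024 | B-
9 | Physics 201 | Spring 2024 | B-
10 | Math 101 | Spring 2024 | F
16 | Algorithms 201 | Spring 2024 | A
17 | Physics 201 | Spring 2024 | A-
18 | Algorithms 201 | Spring 2024 | B+
19 | Algorithms 201 | Spring 2024 | F
20 | Art 101 | Spring 2024 | B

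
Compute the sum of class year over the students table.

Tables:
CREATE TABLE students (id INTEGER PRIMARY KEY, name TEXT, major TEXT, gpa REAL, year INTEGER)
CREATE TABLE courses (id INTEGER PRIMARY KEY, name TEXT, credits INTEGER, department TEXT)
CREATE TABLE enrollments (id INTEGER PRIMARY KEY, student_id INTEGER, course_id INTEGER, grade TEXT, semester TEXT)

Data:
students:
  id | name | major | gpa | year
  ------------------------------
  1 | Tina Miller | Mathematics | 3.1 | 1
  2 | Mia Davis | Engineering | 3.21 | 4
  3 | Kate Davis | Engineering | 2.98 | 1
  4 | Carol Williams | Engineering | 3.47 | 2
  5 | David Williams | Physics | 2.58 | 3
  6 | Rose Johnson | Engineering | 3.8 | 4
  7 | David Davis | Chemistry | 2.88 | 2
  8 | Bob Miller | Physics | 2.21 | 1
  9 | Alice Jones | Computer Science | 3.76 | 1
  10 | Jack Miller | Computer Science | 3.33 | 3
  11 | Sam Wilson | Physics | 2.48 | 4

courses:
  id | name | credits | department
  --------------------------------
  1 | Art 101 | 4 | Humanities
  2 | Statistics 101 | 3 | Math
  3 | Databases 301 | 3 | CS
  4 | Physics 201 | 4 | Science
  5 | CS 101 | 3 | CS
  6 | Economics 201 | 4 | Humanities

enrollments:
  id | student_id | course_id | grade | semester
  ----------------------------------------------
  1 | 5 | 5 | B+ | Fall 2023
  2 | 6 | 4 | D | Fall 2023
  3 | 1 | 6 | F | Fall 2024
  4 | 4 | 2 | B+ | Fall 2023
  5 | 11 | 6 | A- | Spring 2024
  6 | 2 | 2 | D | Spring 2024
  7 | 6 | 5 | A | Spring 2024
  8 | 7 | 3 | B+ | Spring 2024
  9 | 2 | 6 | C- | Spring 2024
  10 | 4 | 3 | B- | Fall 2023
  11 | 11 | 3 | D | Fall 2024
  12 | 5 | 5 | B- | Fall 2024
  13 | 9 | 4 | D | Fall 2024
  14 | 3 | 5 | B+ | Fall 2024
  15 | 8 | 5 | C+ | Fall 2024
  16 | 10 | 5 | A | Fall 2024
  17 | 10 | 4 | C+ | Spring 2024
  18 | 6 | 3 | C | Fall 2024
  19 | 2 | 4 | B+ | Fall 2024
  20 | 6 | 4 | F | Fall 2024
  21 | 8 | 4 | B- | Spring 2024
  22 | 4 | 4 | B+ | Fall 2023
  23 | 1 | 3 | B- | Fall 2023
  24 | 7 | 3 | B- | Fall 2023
SELECT SUM(year) FROM students

Execution result:
26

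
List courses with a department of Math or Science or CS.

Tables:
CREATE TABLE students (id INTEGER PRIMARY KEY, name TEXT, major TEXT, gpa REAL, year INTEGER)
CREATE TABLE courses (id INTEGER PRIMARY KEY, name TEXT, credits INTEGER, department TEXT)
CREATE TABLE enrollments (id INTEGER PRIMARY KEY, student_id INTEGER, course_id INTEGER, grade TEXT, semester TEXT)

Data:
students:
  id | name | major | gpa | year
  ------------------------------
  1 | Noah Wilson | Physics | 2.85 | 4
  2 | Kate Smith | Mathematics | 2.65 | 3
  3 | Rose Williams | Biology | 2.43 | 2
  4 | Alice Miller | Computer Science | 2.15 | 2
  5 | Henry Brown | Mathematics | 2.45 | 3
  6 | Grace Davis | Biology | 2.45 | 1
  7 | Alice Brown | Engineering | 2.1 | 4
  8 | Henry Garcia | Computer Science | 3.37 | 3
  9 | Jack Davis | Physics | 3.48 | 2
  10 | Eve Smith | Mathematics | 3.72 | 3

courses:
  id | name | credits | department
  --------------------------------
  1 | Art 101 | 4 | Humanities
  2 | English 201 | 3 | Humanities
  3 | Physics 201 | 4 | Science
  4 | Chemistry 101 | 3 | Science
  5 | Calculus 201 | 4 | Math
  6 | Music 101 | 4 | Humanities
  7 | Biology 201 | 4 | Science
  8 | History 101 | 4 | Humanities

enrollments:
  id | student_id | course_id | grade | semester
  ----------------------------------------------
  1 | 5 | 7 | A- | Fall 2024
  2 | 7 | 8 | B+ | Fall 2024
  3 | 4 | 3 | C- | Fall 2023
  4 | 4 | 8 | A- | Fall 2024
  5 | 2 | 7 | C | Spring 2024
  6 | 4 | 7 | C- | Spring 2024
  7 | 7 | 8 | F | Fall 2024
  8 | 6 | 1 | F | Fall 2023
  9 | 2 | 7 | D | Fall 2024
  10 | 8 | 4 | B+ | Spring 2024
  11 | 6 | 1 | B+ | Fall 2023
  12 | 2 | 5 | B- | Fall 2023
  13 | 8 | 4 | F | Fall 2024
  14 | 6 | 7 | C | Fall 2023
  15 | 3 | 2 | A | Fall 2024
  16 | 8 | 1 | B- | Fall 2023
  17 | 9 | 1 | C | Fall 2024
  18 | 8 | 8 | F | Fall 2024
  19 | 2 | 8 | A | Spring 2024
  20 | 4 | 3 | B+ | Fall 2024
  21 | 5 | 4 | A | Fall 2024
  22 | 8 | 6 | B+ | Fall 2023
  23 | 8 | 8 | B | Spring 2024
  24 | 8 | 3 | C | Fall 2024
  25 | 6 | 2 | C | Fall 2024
SELECT name, department FROM courses WHERE department IN ('Math', 'Science', 'CS')

Execution result:
name | department
Physics 201 | Science
Chemistry 101 | Science
Calculus 201 | Math
Biology 201 | Science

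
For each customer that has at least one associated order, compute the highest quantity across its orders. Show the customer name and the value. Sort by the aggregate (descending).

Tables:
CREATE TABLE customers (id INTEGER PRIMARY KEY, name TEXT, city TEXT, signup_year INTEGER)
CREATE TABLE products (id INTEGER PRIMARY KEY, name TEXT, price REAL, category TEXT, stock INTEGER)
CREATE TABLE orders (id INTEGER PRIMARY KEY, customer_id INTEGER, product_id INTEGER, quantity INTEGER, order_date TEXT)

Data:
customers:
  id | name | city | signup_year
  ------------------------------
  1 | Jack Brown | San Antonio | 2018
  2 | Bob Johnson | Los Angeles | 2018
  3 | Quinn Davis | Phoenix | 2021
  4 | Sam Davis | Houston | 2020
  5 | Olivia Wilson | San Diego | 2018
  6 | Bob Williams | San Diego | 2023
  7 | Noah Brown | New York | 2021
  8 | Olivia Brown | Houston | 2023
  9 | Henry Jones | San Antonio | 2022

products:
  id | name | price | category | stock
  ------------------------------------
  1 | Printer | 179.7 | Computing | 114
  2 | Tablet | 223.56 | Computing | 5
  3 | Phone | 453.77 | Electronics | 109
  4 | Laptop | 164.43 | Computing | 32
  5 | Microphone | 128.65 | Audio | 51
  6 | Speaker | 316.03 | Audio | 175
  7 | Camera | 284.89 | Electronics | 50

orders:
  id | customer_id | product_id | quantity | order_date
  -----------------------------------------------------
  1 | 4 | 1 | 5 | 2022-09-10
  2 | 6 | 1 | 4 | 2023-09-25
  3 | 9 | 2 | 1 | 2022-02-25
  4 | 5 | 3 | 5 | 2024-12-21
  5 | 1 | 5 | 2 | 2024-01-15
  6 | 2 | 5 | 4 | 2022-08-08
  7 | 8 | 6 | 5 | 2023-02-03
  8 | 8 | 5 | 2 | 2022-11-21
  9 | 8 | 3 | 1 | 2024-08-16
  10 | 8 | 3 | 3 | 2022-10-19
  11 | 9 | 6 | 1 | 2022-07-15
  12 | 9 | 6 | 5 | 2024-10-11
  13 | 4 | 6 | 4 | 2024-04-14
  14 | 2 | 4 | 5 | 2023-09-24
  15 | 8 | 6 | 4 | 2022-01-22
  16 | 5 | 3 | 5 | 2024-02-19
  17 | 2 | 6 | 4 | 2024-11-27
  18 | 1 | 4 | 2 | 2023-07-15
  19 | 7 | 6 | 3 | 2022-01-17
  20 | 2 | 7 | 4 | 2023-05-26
SELECT p.name, MAX(c.quantity) AS max_quantity FROM orders c JOIN customers p ON c.customer_id = p.id GROUP BY p.id, p.name ORDER BY max_quantity DESC

Execution result:
name | max_quantity
Bob Johnson | 5
Sam Davis | 5
Olivia Wilson | 5
Olivia Brown | 5
Henry Jones | 5
Bob Williams | 4
Noah Brown | 3
Jack Brown | 2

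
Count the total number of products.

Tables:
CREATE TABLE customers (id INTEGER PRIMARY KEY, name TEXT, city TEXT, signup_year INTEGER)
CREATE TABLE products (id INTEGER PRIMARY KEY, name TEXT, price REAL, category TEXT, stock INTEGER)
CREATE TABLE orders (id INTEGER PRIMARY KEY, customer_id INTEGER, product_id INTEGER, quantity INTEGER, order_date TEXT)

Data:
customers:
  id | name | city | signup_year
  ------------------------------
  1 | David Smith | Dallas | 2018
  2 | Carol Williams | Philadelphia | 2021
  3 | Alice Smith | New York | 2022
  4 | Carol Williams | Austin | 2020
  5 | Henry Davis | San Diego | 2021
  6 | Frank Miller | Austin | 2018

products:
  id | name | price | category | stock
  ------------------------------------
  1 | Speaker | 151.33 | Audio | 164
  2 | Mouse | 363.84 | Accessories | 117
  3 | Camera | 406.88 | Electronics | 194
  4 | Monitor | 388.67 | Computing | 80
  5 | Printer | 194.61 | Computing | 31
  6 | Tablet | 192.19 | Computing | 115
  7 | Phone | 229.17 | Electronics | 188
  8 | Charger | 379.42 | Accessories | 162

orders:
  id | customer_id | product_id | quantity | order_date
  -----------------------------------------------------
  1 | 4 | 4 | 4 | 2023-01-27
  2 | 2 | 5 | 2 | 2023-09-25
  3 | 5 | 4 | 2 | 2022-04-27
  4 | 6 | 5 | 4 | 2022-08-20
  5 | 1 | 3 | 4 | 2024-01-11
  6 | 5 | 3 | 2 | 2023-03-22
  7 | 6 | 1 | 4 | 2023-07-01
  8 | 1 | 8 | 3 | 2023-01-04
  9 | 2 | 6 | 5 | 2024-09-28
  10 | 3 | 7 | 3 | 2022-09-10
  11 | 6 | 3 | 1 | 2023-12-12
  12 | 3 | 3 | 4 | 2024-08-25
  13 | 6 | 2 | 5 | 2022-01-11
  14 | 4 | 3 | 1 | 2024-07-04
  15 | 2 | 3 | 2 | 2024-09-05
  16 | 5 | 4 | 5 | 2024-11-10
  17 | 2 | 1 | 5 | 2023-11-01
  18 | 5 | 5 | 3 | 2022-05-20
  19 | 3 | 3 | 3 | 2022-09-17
SELECT COUNT(*) FROM products

Execution result:
8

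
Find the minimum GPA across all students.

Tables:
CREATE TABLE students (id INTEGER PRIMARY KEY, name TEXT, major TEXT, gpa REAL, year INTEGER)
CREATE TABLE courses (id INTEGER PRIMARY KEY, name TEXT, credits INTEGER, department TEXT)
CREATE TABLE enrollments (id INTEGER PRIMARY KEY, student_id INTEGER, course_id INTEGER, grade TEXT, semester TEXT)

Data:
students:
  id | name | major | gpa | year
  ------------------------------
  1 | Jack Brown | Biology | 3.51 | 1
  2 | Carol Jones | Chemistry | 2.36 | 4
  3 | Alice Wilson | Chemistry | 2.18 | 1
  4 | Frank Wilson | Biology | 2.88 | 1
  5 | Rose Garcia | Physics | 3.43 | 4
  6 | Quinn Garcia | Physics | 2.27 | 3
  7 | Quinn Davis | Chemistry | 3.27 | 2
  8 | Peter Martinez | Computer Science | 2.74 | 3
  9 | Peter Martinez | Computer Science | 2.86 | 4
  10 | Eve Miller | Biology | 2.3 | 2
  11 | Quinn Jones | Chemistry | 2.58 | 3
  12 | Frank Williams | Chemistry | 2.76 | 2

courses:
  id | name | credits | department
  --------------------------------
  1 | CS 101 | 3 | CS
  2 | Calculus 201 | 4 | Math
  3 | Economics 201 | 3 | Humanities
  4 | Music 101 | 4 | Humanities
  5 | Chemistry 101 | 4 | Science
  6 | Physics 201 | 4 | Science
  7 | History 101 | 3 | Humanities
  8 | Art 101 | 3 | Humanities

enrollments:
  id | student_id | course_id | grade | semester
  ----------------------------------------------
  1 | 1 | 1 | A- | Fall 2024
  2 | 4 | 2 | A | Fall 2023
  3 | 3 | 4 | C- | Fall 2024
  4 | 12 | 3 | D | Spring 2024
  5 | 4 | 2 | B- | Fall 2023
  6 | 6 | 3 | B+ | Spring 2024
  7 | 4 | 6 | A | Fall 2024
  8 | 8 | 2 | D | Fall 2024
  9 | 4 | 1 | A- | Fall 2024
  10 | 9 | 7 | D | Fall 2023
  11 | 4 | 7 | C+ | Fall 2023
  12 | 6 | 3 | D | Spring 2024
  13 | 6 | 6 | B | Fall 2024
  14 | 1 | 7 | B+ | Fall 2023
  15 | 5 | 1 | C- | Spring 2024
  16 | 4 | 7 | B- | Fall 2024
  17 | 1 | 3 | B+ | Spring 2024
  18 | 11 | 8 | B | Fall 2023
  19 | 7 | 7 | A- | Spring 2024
SELECT MIN(gpa) FROM students

Execution result:
2.18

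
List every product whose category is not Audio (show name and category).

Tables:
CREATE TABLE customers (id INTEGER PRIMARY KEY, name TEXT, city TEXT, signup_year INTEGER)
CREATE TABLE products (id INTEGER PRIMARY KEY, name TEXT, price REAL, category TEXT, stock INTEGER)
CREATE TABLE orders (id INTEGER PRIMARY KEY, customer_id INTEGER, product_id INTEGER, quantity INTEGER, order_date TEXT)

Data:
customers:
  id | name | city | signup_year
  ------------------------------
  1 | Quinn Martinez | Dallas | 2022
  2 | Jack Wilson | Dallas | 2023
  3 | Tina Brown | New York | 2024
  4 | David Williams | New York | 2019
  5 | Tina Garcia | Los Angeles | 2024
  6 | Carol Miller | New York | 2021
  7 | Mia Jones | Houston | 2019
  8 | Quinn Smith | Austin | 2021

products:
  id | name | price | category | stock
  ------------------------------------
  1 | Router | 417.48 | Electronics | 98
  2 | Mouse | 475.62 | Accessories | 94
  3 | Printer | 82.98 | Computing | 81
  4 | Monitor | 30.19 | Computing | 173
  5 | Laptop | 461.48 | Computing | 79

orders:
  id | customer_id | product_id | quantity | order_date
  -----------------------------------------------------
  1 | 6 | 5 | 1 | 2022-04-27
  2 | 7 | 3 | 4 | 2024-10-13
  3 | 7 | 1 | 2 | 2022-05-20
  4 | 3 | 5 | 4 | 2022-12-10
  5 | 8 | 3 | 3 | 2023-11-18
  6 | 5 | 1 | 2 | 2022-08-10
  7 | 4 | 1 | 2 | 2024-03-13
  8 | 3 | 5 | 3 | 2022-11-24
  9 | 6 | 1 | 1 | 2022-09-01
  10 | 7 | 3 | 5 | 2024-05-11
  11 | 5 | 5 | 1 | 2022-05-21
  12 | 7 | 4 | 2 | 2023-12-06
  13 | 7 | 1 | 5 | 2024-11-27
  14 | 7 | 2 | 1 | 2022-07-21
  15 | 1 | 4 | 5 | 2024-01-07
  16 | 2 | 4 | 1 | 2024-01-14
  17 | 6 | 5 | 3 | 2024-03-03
SELECT name, category FROM products WHERE category <> 'Audio'

Execution result:
name | category
Router | Electronics
Mouse | Accessories
Printer | Computing
Monitor | Computing
Laptop | Computing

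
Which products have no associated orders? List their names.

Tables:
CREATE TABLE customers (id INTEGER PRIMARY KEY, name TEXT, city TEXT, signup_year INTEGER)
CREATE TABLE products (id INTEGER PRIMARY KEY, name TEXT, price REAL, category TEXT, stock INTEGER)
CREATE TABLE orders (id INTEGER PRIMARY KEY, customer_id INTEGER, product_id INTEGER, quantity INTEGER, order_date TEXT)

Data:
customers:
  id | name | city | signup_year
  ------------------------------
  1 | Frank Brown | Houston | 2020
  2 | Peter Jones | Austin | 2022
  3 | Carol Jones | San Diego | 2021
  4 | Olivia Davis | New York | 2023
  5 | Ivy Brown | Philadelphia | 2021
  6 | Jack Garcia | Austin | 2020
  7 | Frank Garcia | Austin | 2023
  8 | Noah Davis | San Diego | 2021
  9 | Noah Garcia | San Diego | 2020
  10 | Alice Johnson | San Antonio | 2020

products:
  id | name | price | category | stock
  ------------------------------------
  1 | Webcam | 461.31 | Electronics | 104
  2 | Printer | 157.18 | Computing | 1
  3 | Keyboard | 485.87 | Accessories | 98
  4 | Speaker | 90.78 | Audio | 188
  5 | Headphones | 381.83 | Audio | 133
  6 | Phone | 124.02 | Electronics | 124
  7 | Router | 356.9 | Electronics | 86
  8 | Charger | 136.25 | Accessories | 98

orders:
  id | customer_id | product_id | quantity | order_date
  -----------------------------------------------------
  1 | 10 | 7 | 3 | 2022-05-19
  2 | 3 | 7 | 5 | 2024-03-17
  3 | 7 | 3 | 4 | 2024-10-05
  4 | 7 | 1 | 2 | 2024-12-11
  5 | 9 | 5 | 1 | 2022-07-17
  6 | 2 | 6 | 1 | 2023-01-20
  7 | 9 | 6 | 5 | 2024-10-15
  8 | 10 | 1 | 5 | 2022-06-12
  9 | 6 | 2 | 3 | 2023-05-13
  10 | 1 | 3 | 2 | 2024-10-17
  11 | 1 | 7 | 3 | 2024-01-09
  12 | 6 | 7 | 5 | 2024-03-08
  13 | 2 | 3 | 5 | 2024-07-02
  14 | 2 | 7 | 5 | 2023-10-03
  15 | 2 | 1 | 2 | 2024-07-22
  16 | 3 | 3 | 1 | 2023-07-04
SELECT p.name FROM products p LEFT JOIN orders c ON c.product_id = p.id WHERE c.id IS NULL

Execution result:
name
Speaker
Charger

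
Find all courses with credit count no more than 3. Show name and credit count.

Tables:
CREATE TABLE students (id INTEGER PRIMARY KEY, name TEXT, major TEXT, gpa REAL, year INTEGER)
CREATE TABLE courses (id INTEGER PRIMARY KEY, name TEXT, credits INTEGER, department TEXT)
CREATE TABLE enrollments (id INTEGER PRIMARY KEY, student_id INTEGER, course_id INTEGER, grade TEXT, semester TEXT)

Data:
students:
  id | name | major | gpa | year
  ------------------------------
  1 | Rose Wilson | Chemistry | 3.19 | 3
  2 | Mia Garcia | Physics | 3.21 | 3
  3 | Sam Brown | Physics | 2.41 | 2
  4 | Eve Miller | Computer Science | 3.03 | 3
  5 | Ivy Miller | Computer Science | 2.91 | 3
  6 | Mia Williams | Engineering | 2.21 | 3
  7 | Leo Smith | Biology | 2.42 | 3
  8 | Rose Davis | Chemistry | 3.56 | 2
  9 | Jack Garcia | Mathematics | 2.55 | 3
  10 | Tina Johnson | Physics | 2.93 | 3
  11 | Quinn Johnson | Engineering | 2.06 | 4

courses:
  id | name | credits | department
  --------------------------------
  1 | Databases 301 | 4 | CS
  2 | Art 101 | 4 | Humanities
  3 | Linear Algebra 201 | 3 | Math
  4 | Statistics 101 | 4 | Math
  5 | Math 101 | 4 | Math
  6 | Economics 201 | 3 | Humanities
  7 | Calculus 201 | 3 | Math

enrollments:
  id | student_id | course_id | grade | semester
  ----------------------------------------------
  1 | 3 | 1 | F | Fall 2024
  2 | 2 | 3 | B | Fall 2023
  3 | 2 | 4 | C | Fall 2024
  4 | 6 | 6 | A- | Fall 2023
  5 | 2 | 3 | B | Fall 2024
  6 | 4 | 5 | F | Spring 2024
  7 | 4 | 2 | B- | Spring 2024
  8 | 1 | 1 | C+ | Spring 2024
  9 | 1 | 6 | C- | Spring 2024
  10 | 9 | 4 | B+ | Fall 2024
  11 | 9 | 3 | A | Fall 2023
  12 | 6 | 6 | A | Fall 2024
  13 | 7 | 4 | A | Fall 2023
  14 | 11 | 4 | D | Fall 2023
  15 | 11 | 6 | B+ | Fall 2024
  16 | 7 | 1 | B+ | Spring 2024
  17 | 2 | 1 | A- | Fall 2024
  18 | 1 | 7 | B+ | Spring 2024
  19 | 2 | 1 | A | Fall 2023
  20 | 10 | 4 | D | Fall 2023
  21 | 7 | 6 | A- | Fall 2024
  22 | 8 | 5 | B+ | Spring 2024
SELECT name, credits FROM courses WHERE credits <= 3

Execution result:
name | credits
Linear Algebra 201 | 3
Economics 201 | 3
Calculus 201 | 3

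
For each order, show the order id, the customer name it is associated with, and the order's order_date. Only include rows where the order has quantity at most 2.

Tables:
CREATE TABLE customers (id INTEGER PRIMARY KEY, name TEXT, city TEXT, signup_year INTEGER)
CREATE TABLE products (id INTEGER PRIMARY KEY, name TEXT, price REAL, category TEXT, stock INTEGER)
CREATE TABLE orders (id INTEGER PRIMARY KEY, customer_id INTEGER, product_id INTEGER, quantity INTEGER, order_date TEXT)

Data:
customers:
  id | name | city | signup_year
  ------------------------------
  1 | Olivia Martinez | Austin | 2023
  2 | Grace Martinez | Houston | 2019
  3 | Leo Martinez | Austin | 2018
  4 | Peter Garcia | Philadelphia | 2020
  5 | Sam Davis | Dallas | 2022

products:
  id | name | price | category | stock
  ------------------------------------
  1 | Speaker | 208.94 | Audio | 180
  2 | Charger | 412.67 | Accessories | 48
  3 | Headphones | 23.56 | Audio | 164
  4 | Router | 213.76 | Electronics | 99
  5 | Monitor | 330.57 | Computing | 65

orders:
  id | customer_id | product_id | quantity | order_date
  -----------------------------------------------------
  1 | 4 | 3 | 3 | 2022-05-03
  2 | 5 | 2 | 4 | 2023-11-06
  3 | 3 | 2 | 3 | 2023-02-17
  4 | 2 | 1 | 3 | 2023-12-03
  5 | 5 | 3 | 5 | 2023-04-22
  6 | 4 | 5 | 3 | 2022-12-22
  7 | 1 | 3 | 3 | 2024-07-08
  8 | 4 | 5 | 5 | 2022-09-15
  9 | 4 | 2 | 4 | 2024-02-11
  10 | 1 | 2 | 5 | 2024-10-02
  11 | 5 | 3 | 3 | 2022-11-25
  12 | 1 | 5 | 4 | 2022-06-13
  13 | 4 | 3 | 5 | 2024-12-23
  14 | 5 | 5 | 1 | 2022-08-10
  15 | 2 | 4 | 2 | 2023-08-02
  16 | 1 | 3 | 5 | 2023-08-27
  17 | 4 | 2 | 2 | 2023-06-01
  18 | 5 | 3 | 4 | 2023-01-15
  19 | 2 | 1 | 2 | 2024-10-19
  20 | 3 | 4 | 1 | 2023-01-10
SELECT c.id, p.name AS customer, c.order_date FROM orders c JOIN customers p ON c.customer_id = p.id WHERE c.quantity <= 2

Execution result:
id | customer | order_date
14 | Sam Davis | 2022-08-10
15 | Grace Martinez | 2023-08-02
17 | Peter Garcia | 2023-06-01
19 | Grace Martinez | 2024-10-19
20 | Leo Martinez | 2023-01-10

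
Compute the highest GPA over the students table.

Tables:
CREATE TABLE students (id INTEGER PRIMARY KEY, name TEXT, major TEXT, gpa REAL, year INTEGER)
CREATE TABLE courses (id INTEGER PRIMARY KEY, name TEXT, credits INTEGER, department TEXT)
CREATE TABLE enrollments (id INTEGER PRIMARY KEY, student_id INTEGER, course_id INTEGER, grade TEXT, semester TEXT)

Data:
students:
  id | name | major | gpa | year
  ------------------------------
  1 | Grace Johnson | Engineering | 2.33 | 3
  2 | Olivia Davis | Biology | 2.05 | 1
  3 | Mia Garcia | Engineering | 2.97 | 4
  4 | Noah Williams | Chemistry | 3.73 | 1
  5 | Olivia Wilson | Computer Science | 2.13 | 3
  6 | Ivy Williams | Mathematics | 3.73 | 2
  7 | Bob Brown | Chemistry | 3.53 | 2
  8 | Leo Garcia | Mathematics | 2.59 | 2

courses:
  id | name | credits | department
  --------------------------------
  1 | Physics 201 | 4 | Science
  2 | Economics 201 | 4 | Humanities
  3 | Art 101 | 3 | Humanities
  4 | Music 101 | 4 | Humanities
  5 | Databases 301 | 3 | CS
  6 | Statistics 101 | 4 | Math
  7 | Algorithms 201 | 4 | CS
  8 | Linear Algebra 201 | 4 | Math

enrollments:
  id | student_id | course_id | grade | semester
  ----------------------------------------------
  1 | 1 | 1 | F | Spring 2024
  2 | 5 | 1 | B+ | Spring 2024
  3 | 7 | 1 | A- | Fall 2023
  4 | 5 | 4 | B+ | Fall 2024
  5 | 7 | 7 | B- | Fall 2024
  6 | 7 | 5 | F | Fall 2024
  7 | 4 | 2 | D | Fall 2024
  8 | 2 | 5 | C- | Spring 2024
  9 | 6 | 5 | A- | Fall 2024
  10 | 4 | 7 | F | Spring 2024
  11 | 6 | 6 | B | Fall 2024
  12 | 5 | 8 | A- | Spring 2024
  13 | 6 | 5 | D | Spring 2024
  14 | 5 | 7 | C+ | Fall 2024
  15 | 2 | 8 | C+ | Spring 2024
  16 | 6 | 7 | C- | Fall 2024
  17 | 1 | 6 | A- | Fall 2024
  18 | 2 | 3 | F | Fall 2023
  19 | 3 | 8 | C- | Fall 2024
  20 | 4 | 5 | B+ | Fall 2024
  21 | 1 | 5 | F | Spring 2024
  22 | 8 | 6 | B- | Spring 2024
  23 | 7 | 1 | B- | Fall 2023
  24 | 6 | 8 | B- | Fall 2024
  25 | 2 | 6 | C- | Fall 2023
SELECT MAX(gpa) FROM students

Execution result:
3.73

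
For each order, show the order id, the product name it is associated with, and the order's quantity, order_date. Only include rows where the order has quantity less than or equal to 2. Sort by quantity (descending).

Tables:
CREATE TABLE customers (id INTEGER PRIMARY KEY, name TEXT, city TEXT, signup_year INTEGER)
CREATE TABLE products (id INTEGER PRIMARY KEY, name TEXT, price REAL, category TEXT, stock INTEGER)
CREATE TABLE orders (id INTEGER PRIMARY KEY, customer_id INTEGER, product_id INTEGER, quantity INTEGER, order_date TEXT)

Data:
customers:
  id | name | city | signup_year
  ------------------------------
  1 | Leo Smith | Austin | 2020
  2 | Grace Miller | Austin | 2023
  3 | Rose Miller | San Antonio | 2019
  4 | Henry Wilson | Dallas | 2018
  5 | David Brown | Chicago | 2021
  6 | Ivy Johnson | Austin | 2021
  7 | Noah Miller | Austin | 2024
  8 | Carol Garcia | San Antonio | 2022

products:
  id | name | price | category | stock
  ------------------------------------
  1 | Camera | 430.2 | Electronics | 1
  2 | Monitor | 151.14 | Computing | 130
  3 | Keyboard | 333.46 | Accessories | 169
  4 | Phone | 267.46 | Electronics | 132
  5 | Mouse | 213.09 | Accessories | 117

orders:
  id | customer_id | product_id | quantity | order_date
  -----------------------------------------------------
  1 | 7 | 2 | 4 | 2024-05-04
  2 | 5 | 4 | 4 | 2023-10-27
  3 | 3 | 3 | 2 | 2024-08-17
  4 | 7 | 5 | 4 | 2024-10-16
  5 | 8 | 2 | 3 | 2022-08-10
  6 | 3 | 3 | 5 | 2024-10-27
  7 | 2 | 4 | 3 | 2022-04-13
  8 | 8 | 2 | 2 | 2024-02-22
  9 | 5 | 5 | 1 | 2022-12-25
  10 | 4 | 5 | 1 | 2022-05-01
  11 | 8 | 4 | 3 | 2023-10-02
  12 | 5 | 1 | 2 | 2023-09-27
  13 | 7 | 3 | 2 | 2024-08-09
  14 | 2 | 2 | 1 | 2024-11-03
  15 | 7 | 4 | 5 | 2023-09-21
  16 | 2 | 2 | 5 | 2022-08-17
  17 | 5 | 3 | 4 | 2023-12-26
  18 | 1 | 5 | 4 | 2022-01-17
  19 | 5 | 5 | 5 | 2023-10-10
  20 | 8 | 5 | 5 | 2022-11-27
SELECT c.id, p.name AS product, c.quantity, c.order_date FROM orders c JOIN products p ON c.product_id = p.id WHERE c.quantity <= 2 ORDER BY c.quantity DESC

Execution result:
id | product | quantity | order_date
3 | Keyboard | 2 | 2024-08-17
8 | Monitor | 2 | 2024-02-22
12 | Camera | 2 | 2023-09-27
13 | Keyboard | 2 | 2024-08-09
9 | Mouse | 1 | 2022-12-25
10 | Mouse | 1 | 2022-05-01
14 | Monitor | 1 | 2024-11-03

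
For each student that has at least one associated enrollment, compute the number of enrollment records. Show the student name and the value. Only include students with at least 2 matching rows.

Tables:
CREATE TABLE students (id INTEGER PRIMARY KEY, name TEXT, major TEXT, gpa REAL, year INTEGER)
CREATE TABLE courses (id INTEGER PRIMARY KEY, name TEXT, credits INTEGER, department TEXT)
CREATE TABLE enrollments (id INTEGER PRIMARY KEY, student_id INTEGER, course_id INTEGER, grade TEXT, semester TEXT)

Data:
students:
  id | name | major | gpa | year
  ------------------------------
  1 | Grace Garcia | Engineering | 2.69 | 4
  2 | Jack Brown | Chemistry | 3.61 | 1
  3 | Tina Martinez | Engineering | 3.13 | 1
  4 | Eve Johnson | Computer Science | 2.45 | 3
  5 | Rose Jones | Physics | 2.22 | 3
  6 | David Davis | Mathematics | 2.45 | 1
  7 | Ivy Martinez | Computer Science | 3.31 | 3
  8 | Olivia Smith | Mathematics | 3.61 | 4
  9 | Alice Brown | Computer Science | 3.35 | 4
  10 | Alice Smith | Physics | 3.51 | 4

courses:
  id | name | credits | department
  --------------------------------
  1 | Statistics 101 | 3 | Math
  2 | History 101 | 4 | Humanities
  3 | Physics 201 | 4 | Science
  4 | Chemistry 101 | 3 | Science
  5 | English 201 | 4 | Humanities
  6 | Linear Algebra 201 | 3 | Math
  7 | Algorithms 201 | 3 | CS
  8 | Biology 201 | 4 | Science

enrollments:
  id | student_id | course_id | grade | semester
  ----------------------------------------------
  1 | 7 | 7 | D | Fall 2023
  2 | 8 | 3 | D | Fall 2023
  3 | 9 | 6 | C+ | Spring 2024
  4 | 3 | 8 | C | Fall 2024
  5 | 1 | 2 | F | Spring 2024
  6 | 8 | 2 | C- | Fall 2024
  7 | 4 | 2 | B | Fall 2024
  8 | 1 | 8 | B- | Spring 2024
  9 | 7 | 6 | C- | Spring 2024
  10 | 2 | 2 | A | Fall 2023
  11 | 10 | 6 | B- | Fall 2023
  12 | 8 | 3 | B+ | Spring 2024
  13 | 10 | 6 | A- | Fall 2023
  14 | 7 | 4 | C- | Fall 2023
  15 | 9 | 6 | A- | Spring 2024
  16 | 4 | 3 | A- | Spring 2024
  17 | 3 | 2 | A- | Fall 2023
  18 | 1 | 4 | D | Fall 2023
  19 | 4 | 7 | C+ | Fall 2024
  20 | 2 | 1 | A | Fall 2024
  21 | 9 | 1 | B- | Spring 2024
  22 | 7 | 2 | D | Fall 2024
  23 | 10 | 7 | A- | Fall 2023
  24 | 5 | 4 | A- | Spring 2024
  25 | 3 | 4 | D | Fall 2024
SELECT p.name, COUNT(*) AS n FROM enrollments c JOIN students p ON c.student_id = p.id GROUP BY p.id, p.name HAVING COUNT(*) >= 2

Execution result:
name | n
Grace Garcia | 3
Jack Brown | 2
Tina Martinez | 3
Eve Johnson | 3
Ivy Martinez | 4
Olivia Smith | 3
Alice Brown | 3
Alice Smith | 3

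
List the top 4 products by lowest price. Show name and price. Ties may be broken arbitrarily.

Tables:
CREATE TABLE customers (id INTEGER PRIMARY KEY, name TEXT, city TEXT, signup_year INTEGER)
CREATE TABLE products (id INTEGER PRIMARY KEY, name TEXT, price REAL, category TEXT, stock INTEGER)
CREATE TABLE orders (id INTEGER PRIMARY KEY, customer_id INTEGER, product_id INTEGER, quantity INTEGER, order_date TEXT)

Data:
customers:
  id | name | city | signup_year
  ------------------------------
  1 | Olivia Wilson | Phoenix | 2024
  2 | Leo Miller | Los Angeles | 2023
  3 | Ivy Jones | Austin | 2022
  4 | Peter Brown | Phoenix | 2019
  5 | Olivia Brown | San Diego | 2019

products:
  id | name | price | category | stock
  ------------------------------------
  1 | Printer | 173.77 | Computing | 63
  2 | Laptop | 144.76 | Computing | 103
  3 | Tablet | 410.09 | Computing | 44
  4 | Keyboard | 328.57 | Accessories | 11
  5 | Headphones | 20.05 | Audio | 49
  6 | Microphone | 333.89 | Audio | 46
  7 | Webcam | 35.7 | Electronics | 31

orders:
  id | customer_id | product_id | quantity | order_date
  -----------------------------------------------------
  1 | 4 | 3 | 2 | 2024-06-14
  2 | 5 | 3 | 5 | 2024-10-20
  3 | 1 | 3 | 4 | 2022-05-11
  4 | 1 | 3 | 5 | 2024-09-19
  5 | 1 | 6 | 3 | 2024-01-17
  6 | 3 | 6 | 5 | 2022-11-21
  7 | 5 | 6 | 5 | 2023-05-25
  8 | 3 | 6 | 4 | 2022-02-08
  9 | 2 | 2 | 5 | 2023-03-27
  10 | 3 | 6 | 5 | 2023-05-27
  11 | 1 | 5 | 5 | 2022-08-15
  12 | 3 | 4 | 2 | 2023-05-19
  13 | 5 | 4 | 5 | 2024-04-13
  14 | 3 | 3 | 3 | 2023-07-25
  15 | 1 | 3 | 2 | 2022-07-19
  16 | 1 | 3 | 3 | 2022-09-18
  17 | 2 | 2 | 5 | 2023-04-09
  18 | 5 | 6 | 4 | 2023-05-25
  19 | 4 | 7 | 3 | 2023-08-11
SELECT name, price FROM products ORDER BY price ASC LIMIT 4

Execution result:
name | price
Headphones | 20.05
Webcam | 35.70
Laptop | 144.76
Printer | 173.77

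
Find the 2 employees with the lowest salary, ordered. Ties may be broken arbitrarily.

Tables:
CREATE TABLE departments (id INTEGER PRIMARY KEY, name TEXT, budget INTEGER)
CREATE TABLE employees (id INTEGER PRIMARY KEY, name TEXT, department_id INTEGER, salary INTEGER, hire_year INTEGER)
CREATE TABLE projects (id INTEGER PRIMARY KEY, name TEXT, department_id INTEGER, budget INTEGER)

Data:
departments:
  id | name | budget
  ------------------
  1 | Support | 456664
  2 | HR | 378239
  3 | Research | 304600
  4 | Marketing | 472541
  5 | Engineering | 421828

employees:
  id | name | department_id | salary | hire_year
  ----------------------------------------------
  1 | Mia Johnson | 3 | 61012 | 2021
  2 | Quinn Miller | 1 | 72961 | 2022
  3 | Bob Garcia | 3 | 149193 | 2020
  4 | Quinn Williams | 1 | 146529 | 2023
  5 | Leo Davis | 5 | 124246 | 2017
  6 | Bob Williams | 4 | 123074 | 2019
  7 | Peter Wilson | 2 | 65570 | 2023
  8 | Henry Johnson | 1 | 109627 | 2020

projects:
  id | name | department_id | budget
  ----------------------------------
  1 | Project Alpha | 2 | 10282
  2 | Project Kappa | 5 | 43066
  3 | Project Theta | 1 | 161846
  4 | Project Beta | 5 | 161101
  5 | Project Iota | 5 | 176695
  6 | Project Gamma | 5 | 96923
SELECT name, salary FROM employees ORDER BY salary ASC LIMIT 2

Execution result:
name | salary
Mia Johnson | 61012
Peter Wilson | 65570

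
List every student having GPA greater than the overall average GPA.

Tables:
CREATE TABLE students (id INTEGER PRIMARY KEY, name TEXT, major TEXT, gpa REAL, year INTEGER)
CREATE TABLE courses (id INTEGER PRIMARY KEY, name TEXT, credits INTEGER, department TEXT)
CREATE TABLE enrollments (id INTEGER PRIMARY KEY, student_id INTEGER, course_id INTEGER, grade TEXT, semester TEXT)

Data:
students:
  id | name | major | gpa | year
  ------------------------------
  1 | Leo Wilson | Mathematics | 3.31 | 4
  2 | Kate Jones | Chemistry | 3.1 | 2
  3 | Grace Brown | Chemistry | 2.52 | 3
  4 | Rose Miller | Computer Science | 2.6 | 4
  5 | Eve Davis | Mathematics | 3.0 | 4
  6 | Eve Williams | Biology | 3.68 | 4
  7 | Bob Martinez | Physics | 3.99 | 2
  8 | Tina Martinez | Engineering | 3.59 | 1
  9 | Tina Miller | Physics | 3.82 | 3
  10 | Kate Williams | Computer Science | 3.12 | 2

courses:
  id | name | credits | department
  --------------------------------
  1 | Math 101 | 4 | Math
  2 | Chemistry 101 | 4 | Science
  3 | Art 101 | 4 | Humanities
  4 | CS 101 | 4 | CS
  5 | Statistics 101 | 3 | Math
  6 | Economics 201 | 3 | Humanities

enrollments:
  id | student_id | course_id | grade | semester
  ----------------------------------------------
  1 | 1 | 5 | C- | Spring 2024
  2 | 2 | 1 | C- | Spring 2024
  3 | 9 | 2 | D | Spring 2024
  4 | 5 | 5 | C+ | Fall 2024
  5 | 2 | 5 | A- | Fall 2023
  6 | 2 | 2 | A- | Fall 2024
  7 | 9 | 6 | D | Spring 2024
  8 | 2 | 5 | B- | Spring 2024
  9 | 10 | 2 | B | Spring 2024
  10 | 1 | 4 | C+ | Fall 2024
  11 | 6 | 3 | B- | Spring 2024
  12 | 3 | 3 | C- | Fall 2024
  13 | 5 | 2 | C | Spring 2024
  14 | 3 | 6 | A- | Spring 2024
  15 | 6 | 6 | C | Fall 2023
SELECT name, gpa FROM students WHERE gpa > (SELECT AVG(gpa) FROM students)

Execution result:
name | gpa
Leo Wilson | 3.31
Eve Williams | 3.68
Bob Martinez | 3.99
Tina Martinez | 3.59
Tina Miller | 3.82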